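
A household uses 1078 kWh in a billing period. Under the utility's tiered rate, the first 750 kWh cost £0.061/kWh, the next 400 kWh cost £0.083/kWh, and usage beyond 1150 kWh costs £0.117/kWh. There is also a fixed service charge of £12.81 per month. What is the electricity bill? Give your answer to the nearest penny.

£85.78

First 750 kWh × £0.061 = £45.75
Next 328 kWh × £0.083 = £27.22
Remaining tier: 0 kWh (not reached)
Energy charge = £72.97; + service £12.81 = £85.78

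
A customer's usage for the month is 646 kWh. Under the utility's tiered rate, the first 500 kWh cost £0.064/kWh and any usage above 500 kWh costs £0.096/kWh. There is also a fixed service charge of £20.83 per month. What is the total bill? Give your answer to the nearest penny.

£66.85

First 500 kWh × £0.064 = £32.00
Remaining 146 kWh × £0.096 = £14.02
Energy charge = £46.02; + service £20.83 = £66.85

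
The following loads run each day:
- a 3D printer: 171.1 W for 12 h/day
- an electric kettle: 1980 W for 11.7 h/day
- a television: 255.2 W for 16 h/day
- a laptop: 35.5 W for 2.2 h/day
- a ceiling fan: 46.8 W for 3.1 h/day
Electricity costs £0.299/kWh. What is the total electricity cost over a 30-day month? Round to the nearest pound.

3D printer: 171.1 W × 12 h × 30 d = 61,596 Wh = 61.6 kWh
electric kettle: 1980 W × 11.7 h × 30 d = 694,980 Wh = 695 kWh
television: 255.2 W × 16 h × 30 d = 122,496 Wh = 122.5 kWh
laptop: 35.5 W × 2.2 h × 30 d = 2,343 Wh = 2.343 kWh
ceiling fan: 46.8 W × 3.1 h × 30 d = 4,352 Wh = 4.352 kWh
Total energy = 61.6 + 695 + 122.5 + 2.343 + 4.352 = 885.8 kWh
Cost = 885.8 kWh × £0.299 = £264.84 ≈ £265

£265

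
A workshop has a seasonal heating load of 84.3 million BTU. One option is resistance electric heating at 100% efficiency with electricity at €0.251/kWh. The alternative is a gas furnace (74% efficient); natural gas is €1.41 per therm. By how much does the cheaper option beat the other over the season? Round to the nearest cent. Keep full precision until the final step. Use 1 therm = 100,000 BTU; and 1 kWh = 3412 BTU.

Heat load = 84.3 × 10⁶ BTU = 84,300,000 BTU
Gas: input = 84,300,000 / 0.74 = 113,918,919 BTU = 1,139 therm → 1,139 × €1.41 = €1,606.26
Electric: 84,300,000 BTU / 3412 = 24,710 kWh → × €0.251 = €6,201.44
Difference = |€1,606.26 − €6,201.44| = €4,595.18

€4595.18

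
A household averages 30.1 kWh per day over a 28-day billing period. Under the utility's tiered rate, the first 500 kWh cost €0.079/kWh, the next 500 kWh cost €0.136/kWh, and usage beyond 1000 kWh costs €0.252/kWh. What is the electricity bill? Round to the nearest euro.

Usage = 30.1 kWh/day × 28 days = 842.8 kWh
First 500 kWh × €0.079 = €39.50
Next 342.8 kWh × €0.136 = €46.62
Remaining tier: 0 kWh (not reached)
Total = €86.12 ≈ €86

€86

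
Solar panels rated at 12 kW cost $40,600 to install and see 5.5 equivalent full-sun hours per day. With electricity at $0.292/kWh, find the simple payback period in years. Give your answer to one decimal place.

Daily generation = 12 kW × 5.5 h = 66 kWh
Annual generation = 66 × 365 = 24090 kWh
Annual savings = 24090 × $0.292 = $7,034.28
Payback = $40,600 / $7,034.28 = 5.77 years

5.8 years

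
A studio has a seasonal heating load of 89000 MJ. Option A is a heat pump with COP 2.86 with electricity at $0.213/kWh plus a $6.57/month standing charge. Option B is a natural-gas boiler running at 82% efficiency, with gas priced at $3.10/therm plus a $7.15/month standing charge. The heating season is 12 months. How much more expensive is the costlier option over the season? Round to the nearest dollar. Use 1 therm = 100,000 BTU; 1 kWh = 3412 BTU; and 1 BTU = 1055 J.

Heat load = 89000 MJ = 89,000,000,000 J / 1055 = 84,360,190 BTU
Gas: input = 84,360,190 / 0.82 = 102,878,280 BTU = 1,029 therm → 1,029 × $3.10 = $3,189.23; + 12 × $7.15 standing = $3,275.03
Heat pump: 84,360,190 BTU / 3412 = 24,720 kWh heat; / 2.86 = 8,645 kWh in → × $0.213 = $1,841.37; + 12 × $6.57 standing = $1,920.21
Difference = |$3,275.03 − $1,920.21| = $1,354.81 ≈ $1355

$1355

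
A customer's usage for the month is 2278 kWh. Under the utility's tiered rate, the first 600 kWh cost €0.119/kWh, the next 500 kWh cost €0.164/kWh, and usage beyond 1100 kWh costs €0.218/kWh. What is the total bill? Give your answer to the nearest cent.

€410.20

First 600 kWh × €0.119 = €71.40
Next 500 kWh × €0.164 = €82.00
Remaining 1178 kWh × €0.218 = €256.80
Total = €410.20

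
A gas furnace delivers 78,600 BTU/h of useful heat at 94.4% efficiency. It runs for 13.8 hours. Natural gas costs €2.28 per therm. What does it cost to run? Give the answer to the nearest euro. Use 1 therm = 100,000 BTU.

Heat delivered = 78,600 BTU/h × 13.8 h = 1,084,680 BTU
Gas input = 1,084,680 / 0.944 = 1,149,025 BTU
= 1,149,025 / 100,000 = 11.49 therm
Cost = 11.49 × €2.28/therm = €26.20 ≈ €26

€26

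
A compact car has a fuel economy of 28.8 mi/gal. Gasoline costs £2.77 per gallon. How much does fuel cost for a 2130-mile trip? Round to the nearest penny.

£204.86

Fuel = 2130 mi / 28.8 mpg = 73.96 gal
Cost = 73.96 gal × £2.77/gal = £204.86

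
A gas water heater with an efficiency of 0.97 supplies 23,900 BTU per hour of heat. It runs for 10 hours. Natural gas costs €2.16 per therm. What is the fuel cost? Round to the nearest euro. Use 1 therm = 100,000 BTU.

Heat delivered = 23,900 BTU/h × 10 h = 239,000 BTU
Gas input = 239,000 / 0.97 = 246,392 BTU
= 246,392 / 100,000 = 2.464 therm
Cost = 2.464 × €2.16/therm = €5.32 ≈ €5

€5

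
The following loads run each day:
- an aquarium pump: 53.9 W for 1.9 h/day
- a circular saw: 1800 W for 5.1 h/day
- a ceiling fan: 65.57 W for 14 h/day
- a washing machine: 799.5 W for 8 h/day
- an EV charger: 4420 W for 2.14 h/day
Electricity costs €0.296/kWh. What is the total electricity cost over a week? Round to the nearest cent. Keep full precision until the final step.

€53.99

aquarium pump: 53.9 W × 1.9 h × 7 d = 717 Wh = 0.7169 kWh
circular saw: 1800 W × 5.1 h × 7 d = 64,260 Wh = 64.26 kWh
ceiling fan: 65.57 W × 14 h × 7 d = 6,426 Wh = 6.426 kWh
washing machine: 799.5 W × 8 h × 7 d = 44,772 Wh = 44.77 kWh
EV charger: 4420 W × 2.14 h × 7 d = 66,212 Wh = 66.21 kWh
Total energy = 0.7169 + 64.26 + 6.426 + 44.77 + 66.21 = 182.4 kWh
Cost = 182.4 kWh × €0.296 = €53.99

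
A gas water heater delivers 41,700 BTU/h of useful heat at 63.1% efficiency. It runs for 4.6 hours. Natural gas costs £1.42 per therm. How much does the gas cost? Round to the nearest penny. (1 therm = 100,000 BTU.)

Heat delivered = 41,700 BTU/h × 4.6 h = 191,820 BTU
Gas input = 191,820 / 0.631 = 303,994 BTU
= 303,994 / 100,000 = 3.04 therm
Cost = 3.04 × £1.42/therm = £4.32

£4.32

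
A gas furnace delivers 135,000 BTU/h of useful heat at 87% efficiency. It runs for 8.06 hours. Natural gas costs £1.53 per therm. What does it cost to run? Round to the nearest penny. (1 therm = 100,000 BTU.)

Heat delivered = 135,000 BTU/h × 8.06 h = 1,088,100 BTU
Gas input = 1,088,100 / 0.87 = 1,250,690 BTU
= 1,250,690 / 100,000 = 12.51 therm
Cost = 12.51 × £1.53/therm = £19.14

£19.14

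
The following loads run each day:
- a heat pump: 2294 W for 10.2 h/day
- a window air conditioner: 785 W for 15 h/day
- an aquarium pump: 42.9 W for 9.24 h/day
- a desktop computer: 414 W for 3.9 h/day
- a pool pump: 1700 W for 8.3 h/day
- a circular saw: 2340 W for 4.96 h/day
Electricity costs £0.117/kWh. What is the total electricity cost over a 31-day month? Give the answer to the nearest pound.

£228

heat pump: 2294 W × 10.2 h × 31 d = 725,363 Wh = 725.4 kWh
window air conditioner: 785 W × 15 h × 31 d = 365,025 Wh = 365 kWh
aquarium pump: 42.9 W × 9.24 h × 31 d = 12,288 Wh = 12.29 kWh
desktop computer: 414 W × 3.9 h × 31 d = 50,053 Wh = 50.05 kWh
pool pump: 1700 W × 8.3 h × 31 d = 437,410 Wh = 437.4 kWh
circular saw: 2340 W × 4.96 h × 31 d = 359,798 Wh = 359.8 kWh
Total energy = 725.4 + 365 + 12.29 + 50.05 + 437.4 + 359.8 = 1,950 kWh
Cost = 1,950 kWh × £0.117 = £228.14 ≈ £228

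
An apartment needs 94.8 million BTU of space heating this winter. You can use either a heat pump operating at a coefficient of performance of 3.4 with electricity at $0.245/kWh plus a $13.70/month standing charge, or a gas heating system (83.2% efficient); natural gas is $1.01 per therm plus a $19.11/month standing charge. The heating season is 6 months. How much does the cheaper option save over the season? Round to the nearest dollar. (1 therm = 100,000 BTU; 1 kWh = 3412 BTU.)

$819

Heat load = 94.8 × 10⁶ BTU = 94,800,000 BTU
Gas: input = 94,800,000 / 0.832 = 113,942,308 BTU = 1,139 therm → 1,139 × $1.01 = $1,150.82; + 6 × $19.11 standing = $1,265.48
Heat pump: 94,800,000 BTU / 3412 = 27,780 kWh heat; / 3.4 = 8,172 kWh in → × $0.245 = $2,002.10; + 6 × $13.70 standing = $2,084.30
Difference = |$1,265.48 − $2,084.30| = $818.83 ≈ $819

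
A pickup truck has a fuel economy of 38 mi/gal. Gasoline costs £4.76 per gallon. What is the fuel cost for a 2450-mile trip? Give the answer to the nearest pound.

£307

Fuel = 2450 mi / 38 mpg = 64.47 gal
Cost = 64.47 gal × £4.76/gal = £306.89 ≈ £307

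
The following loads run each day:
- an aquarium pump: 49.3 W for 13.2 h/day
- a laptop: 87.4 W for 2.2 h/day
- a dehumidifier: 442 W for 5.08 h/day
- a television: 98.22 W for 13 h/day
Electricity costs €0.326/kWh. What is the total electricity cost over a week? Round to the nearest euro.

€10

aquarium pump: 49.3 W × 13.2 h × 7 d = 4,555 Wh = 4.555 kWh
laptop: 87.4 W × 2.2 h × 7 d = 1,346 Wh = 1.346 kWh
dehumidifier: 442 W × 5.08 h × 7 d = 15,718 Wh = 15.72 kWh
television: 98.22 W × 13 h × 7 d = 8,938 Wh = 8.938 kWh
Total energy = 4.555 + 1.346 + 15.72 + 8.938 = 30.56 kWh
Cost = 30.56 kWh × €0.326 = €9.96 ≈ €10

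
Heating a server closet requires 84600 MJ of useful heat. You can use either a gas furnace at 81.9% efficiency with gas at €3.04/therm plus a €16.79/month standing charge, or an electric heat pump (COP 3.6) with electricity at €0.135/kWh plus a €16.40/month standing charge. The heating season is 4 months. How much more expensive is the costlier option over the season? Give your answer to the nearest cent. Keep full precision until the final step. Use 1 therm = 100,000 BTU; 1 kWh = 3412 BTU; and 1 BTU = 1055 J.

Heat load = 84600 MJ = 84,600,000,000 J / 1055 = 80,189,573 BTU
Gas: input = 80,189,573 / 0.819 = 97,911,567 BTU = 979.1 therm → 979.1 × €3.04 = €2,976.51; + 4 × €16.79 standing = €3,043.67
Heat pump: 80,189,573 BTU / 3412 = 23,500 kWh heat; / 3.6 = 6,528 kWh in → × €0.135 = €881.33; + 4 × €16.40 standing = €946.93
Difference = |€3,043.67 − €946.93| = €2,096.74

€2096.74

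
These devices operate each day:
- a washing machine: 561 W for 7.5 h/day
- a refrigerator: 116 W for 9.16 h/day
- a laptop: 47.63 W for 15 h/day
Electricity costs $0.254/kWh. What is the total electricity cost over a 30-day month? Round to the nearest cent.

$45.60

washing machine: 561 W × 7.5 h × 30 d = 126,225 Wh = 126.2 kWh
refrigerator: 116 W × 9.16 h × 30 d = 31,877 Wh = 31.88 kWh
laptop: 47.63 W × 15 h × 30 d = 21,434 Wh = 21.43 kWh
Total energy = 126.2 + 31.88 + 21.43 = 179.5 kWh
Cost = 179.5 kWh × $0.254 = $45.60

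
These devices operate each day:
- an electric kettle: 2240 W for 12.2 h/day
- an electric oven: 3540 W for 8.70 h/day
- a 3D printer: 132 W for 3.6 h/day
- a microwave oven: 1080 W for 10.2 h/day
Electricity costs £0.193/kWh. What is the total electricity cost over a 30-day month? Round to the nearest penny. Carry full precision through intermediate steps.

electric kettle: 2240 W × 12.2 h × 30 d = 819,840 Wh = 819.8 kWh
electric oven: 3540 W × 8.70 h × 30 d = 923,940 Wh = 923.9 kWh
3D printer: 132 W × 3.6 h × 30 d = 14,256 Wh = 14.26 kWh
microwave oven: 1080 W × 10.2 h × 30 d = 330,480 Wh = 330.5 kWh
Total energy = 819.8 + 923.9 + 14.26 + 330.5 = 2,089 kWh
Cost = 2,089 kWh × £0.193 = £403.08

£403.08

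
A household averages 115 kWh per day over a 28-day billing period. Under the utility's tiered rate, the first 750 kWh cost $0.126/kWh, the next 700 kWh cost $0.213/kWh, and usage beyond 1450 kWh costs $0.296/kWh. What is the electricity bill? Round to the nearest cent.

Usage = 115 kWh/day × 28 days = 3220 kWh
First 750 kWh × $0.126 = $94.50
Next 700 kWh × $0.213 = $149.10
Remaining 1770 kWh × $0.296 = $523.92
Total = $767.52

$767.52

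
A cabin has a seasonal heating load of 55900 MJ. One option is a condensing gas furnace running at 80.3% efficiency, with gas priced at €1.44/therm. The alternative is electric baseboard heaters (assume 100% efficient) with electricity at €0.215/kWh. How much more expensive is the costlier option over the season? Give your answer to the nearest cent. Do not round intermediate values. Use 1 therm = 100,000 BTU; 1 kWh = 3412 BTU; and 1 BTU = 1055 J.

€2388.61

Heat load = 55900 MJ = 55,900,000,000 J / 1055 = 52,985,782 BTU
Gas: input = 52,985,782 / 0.803 = 65,984,785 BTU = 659.8 therm → 659.8 × €1.44 = €950.18
Electric: 52,985,782 BTU / 3412 = 15,530 kWh → × €0.215 = €3,338.79
Difference = |€950.18 − €3,338.79| = €2,388.61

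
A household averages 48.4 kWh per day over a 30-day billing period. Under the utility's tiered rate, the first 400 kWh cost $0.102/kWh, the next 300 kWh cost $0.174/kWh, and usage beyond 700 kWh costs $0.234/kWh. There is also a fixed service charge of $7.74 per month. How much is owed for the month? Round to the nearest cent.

Usage = 48.4 kWh/day × 30 days = 1452 kWh
First 400 kWh × $0.102 = $40.80
Next 300 kWh × $0.174 = $52.20
Remaining 752 kWh × $0.234 = $175.97
Energy charge = $268.97; + service $7.74 = $276.71

$276.71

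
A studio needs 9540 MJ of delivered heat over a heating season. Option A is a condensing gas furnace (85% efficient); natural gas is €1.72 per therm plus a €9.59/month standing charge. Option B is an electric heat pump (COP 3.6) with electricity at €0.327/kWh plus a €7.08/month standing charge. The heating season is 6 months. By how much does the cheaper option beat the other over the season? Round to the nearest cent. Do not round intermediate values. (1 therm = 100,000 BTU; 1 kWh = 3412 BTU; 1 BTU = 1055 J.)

€42.69

Heat load = 9540 MJ = 9,540,000,000 J / 1055 = 9,042,654 BTU
Gas: input = 9,042,654 / 0.85 = 10,638,417 BTU = 106.4 therm → 106.4 × €1.72 = €182.98; + 6 × €9.59 standing = €240.52
Heat pump: 9,042,654 BTU / 3412 = 2,650 kWh heat; / 3.6 = 736.2 kWh in → × €0.327 = €240.73; + 6 × €7.08 standing = €283.21
Difference = |€240.52 − €283.21| = €42.69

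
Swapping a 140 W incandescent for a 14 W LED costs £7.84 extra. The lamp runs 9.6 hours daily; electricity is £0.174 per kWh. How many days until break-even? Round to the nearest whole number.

Power saved = 140 − 14 = 126 W
Daily energy saved = 126 W × 9.6 h = 1210 Wh = 1.2096 kWh
Daily savings = 1.2096 × £0.174 = £0.2105
Payback = £7.84 / £0.2105 per day = 37.25 days

37 days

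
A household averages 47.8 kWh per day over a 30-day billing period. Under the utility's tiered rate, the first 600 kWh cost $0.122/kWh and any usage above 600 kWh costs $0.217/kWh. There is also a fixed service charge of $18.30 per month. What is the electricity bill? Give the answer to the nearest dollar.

$272

Usage = 47.8 kWh/day × 30 days = 1434 kWh
First 600 kWh × $0.122 = $73.20
Remaining 834 kWh × $0.217 = $180.98
Energy charge = $254.18; + service $18.30 = $272.48 ≈ $272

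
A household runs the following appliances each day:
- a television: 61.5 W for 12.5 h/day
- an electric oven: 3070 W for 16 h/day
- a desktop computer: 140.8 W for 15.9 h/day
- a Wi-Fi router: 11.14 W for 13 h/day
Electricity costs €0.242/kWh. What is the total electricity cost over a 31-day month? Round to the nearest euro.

television: 61.5 W × 12.5 h × 31 d = 23,831 Wh = 23.83 kWh
electric oven: 3070 W × 16 h × 31 d = 1,522,720 Wh = 1,523 kWh
desktop computer: 140.8 W × 15.9 h × 31 d = 69,400 Wh = 69.4 kWh
Wi-Fi router: 11.14 W × 13 h × 31 d = 4,489 Wh = 4.489 kWh
Total energy = 23.83 + 1,523 + 69.4 + 4.489 = 1,620 kWh
Cost = 1,620 kWh × €0.242 = €392.15 ≈ €392

€392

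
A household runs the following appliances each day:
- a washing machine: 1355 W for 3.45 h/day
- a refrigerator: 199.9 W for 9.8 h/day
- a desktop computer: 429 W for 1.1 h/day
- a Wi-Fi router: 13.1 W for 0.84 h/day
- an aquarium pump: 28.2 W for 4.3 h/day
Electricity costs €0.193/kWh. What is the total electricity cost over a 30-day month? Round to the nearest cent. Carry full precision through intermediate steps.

washing machine: 1355 W × 3.45 h × 30 d = 140,242 Wh = 140.2 kWh
refrigerator: 199.9 W × 9.8 h × 30 d = 58,771 Wh = 58.77 kWh
desktop computer: 429 W × 1.1 h × 30 d = 14,157 Wh = 14.16 kWh
Wi-Fi router: 13.1 W × 0.84 h × 30 d = 330 Wh = 0.3301 kWh
aquarium pump: 28.2 W × 4.3 h × 30 d = 3,638 Wh = 3.638 kWh
Total energy = 140.2 + 58.77 + 14.16 + 0.3301 + 3.638 = 217.1 kWh
Cost = 217.1 kWh × €0.193 = €41.91

€41.91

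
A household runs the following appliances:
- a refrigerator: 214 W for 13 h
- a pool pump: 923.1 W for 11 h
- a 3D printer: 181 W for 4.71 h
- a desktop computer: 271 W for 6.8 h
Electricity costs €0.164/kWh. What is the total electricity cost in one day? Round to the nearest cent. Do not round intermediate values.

refrigerator: 214 W × 13 h = 2,782 Wh = 2.782 kWh
pool pump: 923.1 W × 11 h = 10,154 Wh = 10.15 kWh
3D printer: 181 W × 4.71 h = 853 Wh = 0.8525 kWh
desktop computer: 271 W × 6.8 h = 1,843 Wh = 1.843 kWh
Total energy = 2.782 + 10.15 + 0.8525 + 1.843 = 15.63 kWh
Cost = 15.63 kWh × €0.164 = €2.56

€2.56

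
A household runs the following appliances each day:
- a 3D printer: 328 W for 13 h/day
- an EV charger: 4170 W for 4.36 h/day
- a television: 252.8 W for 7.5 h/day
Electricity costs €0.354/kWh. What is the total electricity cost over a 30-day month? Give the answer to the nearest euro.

3D printer: 328 W × 13 h × 30 d = 127,920 Wh = 127.9 kWh
EV charger: 4170 W × 4.36 h × 30 d = 545,436 Wh = 545.4 kWh
television: 252.8 W × 7.5 h × 30 d = 56,880 Wh = 56.88 kWh
Total energy = 127.9 + 545.4 + 56.88 = 730.2 kWh
Cost = 730.2 kWh × €0.354 = €258.50 ≈ €259

€259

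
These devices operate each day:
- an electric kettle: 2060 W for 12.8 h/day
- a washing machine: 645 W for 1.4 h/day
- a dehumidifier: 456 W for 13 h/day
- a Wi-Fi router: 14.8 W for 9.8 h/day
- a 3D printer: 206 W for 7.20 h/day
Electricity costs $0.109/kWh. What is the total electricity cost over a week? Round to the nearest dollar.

electric kettle: 2060 W × 12.8 h × 7 d = 184,576 Wh = 184.6 kWh
washing machine: 645 W × 1.4 h × 7 d = 6,321 Wh = 6.321 kWh
dehumidifier: 456 W × 13 h × 7 d = 41,496 Wh = 41.5 kWh
Wi-Fi router: 14.8 W × 9.8 h × 7 d = 1,015 Wh = 1.015 kWh
3D printer: 206 W × 7.20 h × 7 d = 10,382 Wh = 10.38 kWh
Total energy = 184.6 + 6.321 + 41.5 + 1.015 + 10.38 = 243.8 kWh
Cost = 243.8 kWh × $0.109 = $26.57 ≈ $27

$27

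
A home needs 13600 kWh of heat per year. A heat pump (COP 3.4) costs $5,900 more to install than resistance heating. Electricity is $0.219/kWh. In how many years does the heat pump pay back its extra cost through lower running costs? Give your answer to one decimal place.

2.8 years

Resistance: 13600 kWh × $0.219 = $2,978.40/yr
Heat pump: 13600 / 3.4 = 4000 kWh in → × $0.219 = $876.00/yr
Annual savings = $2,102.40
Payback = $5,900 / $2,102.40 = 2.81 years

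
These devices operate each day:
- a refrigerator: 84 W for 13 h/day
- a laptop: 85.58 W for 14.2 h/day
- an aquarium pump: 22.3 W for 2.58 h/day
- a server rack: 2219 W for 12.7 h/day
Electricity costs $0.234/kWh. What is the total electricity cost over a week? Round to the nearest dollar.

$50

refrigerator: 84 W × 13 h × 7 d = 7,644 Wh = 7.644 kWh
laptop: 85.58 W × 14.2 h × 7 d = 8,507 Wh = 8.507 kWh
aquarium pump: 22.3 W × 2.58 h × 7 d = 403 Wh = 0.4027 kWh
server rack: 2219 W × 12.7 h × 7 d = 197,269 Wh = 197.3 kWh
Total energy = 7.644 + 8.507 + 0.4027 + 197.3 = 213.8 kWh
Cost = 213.8 kWh × $0.234 = $50.03 ≈ $50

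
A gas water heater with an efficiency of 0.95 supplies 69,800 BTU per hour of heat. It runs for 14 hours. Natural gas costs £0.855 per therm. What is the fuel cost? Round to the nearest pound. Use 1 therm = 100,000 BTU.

£9

Heat delivered = 69,800 BTU/h × 14 h = 977,200 BTU
Gas input = 977,200 / 0.95 = 1,028,632 BTU
= 1,028,632 / 100,000 = 10.29 therm
Cost = 10.29 × £0.855/therm = £8.79 ≈ £9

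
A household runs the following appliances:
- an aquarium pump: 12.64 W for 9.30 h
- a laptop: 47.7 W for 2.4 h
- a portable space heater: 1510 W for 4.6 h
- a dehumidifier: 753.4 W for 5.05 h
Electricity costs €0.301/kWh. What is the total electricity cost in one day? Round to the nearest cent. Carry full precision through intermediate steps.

€3.31

aquarium pump: 12.64 W × 9.30 h = 118 Wh = 0.1176 kWh
laptop: 47.7 W × 2.4 h = 114 Wh = 0.1145 kWh
portable space heater: 1510 W × 4.6 h = 6,946 Wh = 6.946 kWh
dehumidifier: 753.4 W × 5.05 h = 3,805 Wh = 3.805 kWh
Total energy = 0.1176 + 0.1145 + 6.946 + 3.805 = 10.98 kWh
Cost = 10.98 kWh × €0.301 = €3.31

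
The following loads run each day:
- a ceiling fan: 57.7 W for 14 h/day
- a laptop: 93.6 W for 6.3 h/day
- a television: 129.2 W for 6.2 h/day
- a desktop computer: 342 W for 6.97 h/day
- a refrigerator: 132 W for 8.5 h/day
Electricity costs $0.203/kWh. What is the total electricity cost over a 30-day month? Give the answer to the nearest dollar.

ceiling fan: 57.7 W × 14 h × 30 d = 24,234 Wh = 24.23 kWh
laptop: 93.6 W × 6.3 h × 30 d = 17,690 Wh = 17.69 kWh
television: 129.2 W × 6.2 h × 30 d = 24,031 Wh = 24.03 kWh
desktop computer: 342 W × 6.97 h × 30 d = 71,512 Wh = 71.51 kWh
refrigerator: 132 W × 8.5 h × 30 d = 33,660 Wh = 33.66 kWh
Total energy = 24.23 + 17.69 + 24.03 + 71.51 + 33.66 = 171.1 kWh
Cost = 171.1 kWh × $0.203 = $34.74 ≈ $35

$35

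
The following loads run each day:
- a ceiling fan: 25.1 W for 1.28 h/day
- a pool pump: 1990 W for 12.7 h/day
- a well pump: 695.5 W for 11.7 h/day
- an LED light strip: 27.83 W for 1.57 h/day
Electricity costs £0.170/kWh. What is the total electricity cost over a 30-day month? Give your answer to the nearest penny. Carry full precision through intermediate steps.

ceiling fan: 25.1 W × 1.28 h × 30 d = 964 Wh = 0.9638 kWh
pool pump: 1990 W × 12.7 h × 30 d = 758,190 Wh = 758.2 kWh
well pump: 695.5 W × 11.7 h × 30 d = 244,120 Wh = 244.1 kWh
LED light strip: 27.83 W × 1.57 h × 30 d = 1,311 Wh = 1.311 kWh
Total energy = 0.9638 + 758.2 + 244.1 + 1.311 = 1,005 kWh
Cost = 1,005 kWh × £0.170 = £170.78

£170.78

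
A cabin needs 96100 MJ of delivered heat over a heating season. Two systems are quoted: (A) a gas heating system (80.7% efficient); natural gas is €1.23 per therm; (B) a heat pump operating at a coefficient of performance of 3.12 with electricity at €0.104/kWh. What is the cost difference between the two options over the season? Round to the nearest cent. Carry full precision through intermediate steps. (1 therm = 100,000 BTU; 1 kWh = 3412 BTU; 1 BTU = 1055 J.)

Heat load = 96100 MJ = 96,100,000,000 J / 1055 = 91,090,047 BTU
Gas: input = 91,090,047 / 0.807 = 112,874,904 BTU = 1,129 therm → 1,129 × €1.23 = €1,388.36
Heat pump: 91,090,047 BTU / 3412 = 26,700 kWh heat; / 3.12 = 8,557 kWh in → × €0.104 = €889.90
Difference = |€1,388.36 − €889.90| = €498.46

€498.46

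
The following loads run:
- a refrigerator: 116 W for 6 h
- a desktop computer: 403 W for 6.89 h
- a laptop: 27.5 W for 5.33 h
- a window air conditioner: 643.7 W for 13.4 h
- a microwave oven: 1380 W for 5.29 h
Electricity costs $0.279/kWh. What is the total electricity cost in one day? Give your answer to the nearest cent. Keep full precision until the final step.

refrigerator: 116 W × 6 h = 696 Wh = 0.696 kWh
desktop computer: 403 W × 6.89 h = 2,777 Wh = 2.777 kWh
laptop: 27.5 W × 5.33 h = 147 Wh = 0.1466 kWh
window air conditioner: 643.7 W × 13.4 h = 8,626 Wh = 8.626 kWh
microwave oven: 1380 W × 5.29 h = 7,300 Wh = 7.3 kWh
Total energy = 0.696 + 2.777 + 0.1466 + 8.626 + 7.3 = 19.55 kWh
Cost = 19.55 kWh × $0.279 = $5.45

$5.45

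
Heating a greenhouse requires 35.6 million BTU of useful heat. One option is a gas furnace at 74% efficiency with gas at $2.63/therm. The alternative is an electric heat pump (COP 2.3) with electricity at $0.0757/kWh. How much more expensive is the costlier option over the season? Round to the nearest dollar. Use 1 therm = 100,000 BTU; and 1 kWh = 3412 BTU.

$922

Heat load = 35.6 × 10⁶ BTU = 35,600,000 BTU
Gas: input = 35,600,000 / 0.740 = 48,108,108 BTU = 481.1 therm → 481.1 × $2.63 = $1,265.24
Heat pump: 35,600,000 BTU / 3412 = 10,430 kWh heat; / 2.3 = 4,536 kWh in → × $0.0757 = $343.41
Difference = |$1,265.24 − $343.41| = $921.84 ≈ $922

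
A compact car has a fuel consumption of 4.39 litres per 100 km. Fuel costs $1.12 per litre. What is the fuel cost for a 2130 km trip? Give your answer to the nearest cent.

$104.73

Fuel = 4.39 L/100 km × 2130 km / 100 = 93.51 L
Cost = 93.51 L × $1.12/L = $104.73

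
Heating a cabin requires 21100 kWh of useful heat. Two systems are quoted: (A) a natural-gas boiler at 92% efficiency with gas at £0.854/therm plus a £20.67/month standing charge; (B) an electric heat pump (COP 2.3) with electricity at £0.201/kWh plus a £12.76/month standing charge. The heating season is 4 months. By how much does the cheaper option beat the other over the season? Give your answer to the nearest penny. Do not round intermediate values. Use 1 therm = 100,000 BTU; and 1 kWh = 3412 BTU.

Heat load = 21100 kWh × 3412 = 71,993,200 BTU
Gas: input = 71,993,200 / 0.92 = 78,253,478 BTU = 782.5 therm → 782.5 × £0.854 = £668.28; + 4 × £20.67 standing = £750.96
Heat pump: 71,993,200 BTU / 3412 = 21,100 kWh heat; / 2.3 = 9,174 kWh in → × £0.201 = £1,843.96; + 4 × £12.76 standing = £1,895.00
Difference = |£750.96 − £1,895.00| = £1,144.03

£1144.03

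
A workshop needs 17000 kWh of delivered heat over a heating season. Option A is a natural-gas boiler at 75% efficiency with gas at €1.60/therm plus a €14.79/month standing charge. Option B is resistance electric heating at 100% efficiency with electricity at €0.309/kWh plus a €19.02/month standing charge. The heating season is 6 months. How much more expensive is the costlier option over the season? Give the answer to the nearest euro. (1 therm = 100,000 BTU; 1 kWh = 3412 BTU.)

€4041

Heat load = 17000 kWh × 3412 = 58,004,000 BTU
Gas: input = 58,004,000 / 0.75 = 77,338,667 BTU = 773.4 therm → 773.4 × €1.60 = €1,237.42; + 6 × €14.79 standing = €1,326.16
Electric: 58,004,000 BTU / 3412 = 17,000 kWh → × €0.309 = €5,253.00; + 6 × €19.02 standing = €5,367.12
Difference = |€1,326.16 − €5,367.12| = €4,040.96 ≈ €4041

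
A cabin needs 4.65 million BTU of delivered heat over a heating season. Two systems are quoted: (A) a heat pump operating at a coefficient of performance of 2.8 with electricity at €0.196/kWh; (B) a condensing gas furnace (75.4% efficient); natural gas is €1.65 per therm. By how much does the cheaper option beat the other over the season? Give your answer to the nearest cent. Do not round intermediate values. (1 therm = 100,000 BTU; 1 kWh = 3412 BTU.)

€6.36

Heat load = 4.65 × 10⁶ BTU = 4,650,000 BTU
Gas: input = 4,650,000 / 0.754 = 6,167,109 BTU = 61.67 therm → 61.67 × €1.65 = €101.76
Heat pump: 4,650,000 BTU / 3412 = 1,363 kWh heat; / 2.8 = 486.7 kWh in → × €0.196 = €95.40
Difference = |€101.76 − €95.40| = €6.36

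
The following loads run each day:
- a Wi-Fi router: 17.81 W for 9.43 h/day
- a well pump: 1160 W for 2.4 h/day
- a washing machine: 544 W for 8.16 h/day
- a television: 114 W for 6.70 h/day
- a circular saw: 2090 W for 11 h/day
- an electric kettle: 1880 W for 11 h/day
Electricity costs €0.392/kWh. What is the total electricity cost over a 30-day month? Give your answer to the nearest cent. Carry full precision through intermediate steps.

Wi-Fi router: 17.81 W × 9.43 h × 30 d = 5,038 Wh = 5.038 kWh
well pump: 1160 W × 2.4 h × 30 d = 83,520 Wh = 83.52 kWh
washing machine: 544 W × 8.16 h × 30 d = 133,171 Wh = 133.2 kWh
television: 114 W × 6.70 h × 30 d = 22,914 Wh = 22.91 kWh
circular saw: 2090 W × 11 h × 30 d = 689,700 Wh = 689.7 kWh
electric kettle: 1880 W × 11 h × 30 d = 620,400 Wh = 620.4 kWh
Total energy = 5.038 + 83.52 + 133.2 + 22.91 + 689.7 + 620.4 = 1,555 kWh
Cost = 1,555 kWh × €0.392 = €609.46

€609.46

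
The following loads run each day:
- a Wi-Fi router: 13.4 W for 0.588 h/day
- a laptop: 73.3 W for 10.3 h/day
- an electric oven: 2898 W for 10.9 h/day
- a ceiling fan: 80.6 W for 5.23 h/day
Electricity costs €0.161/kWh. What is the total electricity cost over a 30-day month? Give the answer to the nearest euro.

€158

Wi-Fi router: 13.4 W × 0.588 h × 30 d = 236 Wh = 0.2364 kWh
laptop: 73.3 W × 10.3 h × 30 d = 22,650 Wh = 22.65 kWh
electric oven: 2898 W × 10.9 h × 30 d = 947,646 Wh = 947.6 kWh
ceiling fan: 80.6 W × 5.23 h × 30 d = 12,646 Wh = 12.65 kWh
Total energy = 0.2364 + 22.65 + 947.6 + 12.65 = 983.2 kWh
Cost = 983.2 kWh × €0.161 = €158.29 ≈ €158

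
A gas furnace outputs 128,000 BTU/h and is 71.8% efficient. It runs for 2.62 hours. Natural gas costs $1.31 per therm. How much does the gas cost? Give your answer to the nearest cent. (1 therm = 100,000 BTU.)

$6.12

Heat delivered = 128,000 BTU/h × 2.62 h = 335,360 BTU
Gas input = 335,360 / 0.718 = 467,075 BTU
= 467,075 / 100,000 = 4.671 therm
Cost = 4.671 × $1.31/therm = $6.12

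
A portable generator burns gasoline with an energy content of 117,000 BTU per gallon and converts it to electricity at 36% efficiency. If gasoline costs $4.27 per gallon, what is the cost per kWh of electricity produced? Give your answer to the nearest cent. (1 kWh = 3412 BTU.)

$0.35

Electrical output per gallon = 117,000 BTU × 0.36 / 3412 BTU/kWh = 12.34 kWh
Cost per kWh = $4.27 / 12.34 kWh = $0.346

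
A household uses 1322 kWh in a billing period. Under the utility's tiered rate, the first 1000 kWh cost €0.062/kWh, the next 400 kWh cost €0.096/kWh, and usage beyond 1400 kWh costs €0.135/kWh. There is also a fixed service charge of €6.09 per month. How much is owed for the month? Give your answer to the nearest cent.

First 1000 kWh × €0.062 = €62.00
Next 322 kWh × €0.096 = €30.91
Remaining tier: 0 kWh (not reached)
Energy charge = €92.91; + service €6.09 = €99.00

€99.00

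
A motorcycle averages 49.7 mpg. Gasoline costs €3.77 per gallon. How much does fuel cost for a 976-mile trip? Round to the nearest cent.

Fuel = 976 mi / 49.7 mpg = 19.64 gal
Cost = 19.64 gal × €3.77/gal = €74.03

€74.03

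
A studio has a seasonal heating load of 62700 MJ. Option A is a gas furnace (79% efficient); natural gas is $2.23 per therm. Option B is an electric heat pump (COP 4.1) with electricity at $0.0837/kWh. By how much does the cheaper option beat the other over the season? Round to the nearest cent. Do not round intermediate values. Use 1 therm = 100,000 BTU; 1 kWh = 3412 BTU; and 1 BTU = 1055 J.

Heat load = 62700 MJ = 62,700,000,000 J / 1055 = 59,431,280 BTU
Gas: input = 59,431,280 / 0.79 = 75,229,468 BTU = 752.3 therm → 752.3 × $2.23 = $1,677.62
Heat pump: 59,431,280 BTU / 3412 = 17,420 kWh heat; / 4.1 = 4,248 kWh in → × $0.0837 = $355.59
Difference = |$1,677.62 − $355.59| = $1,322.03

$1322.03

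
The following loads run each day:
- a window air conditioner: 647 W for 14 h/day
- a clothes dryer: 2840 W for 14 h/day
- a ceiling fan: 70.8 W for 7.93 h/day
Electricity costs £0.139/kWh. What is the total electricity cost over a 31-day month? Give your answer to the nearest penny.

window air conditioner: 647 W × 14 h × 31 d = 280,798 Wh = 280.8 kWh
clothes dryer: 2840 W × 14 h × 31 d = 1,232,560 Wh = 1,233 kWh
ceiling fan: 70.8 W × 7.93 h × 31 d = 17,405 Wh = 17.4 kWh
Total energy = 280.8 + 1,233 + 17.4 = 1,531 kWh
Cost = 1,531 kWh × £0.139 = £212.78

£212.78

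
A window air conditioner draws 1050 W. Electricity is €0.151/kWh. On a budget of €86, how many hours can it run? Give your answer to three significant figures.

Energy budget = €86 / €0.151 per kWh = 569.5 kWh = 569,536 Wh
Runtime = 569,536 Wh / 1050 W = 542.4 h

542 h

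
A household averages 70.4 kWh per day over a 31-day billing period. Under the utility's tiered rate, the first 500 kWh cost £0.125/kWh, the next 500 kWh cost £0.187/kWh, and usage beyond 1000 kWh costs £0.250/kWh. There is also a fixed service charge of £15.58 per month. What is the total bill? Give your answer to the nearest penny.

Usage = 70.4 kWh/day × 31 days = 2182.4 kWh
First 500 kWh × £0.125 = £62.50
Next 500 kWh × £0.187 = £93.50
Remaining 1182.4 kWh × £0.250 = £295.60
Energy charge = £451.60; + service £15.58 = £467.18

£467.18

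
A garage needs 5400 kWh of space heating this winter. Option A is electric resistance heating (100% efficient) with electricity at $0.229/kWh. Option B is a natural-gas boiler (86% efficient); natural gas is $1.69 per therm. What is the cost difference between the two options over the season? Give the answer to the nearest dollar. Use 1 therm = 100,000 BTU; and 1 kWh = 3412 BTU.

$875

Heat load = 5400 kWh × 3412 = 18,424,800 BTU
Gas: input = 18,424,800 / 0.86 = 21,424,186 BTU = 214.2 therm → 214.2 × $1.69 = $362.07
Electric: 18,424,800 BTU / 3412 = 5,400 kWh → × $0.229 = $1,236.60
Difference = |$362.07 − $1,236.60| = $874.53 ≈ $875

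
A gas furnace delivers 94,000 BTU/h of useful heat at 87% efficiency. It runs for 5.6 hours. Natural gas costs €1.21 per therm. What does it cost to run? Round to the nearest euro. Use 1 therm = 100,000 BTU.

Heat delivered = 94,000 BTU/h × 5.6 h = 526,400 BTU
Gas input = 526,400 / 0.87 = 605,057 BTU
= 605,057 / 100,000 = 6.051 therm
Cost = 6.051 × €1.21/therm = €7.32 ≈ €7

€7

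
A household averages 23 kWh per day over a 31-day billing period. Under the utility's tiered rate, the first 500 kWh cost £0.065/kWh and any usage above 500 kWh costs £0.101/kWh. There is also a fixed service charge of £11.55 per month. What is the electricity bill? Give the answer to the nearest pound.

Usage = 23 kWh/day × 31 days = 713 kWh
First 500 kWh × £0.065 = £32.50
Remaining 213 kWh × £0.101 = £21.51
Energy charge = £54.01; + service £11.55 = £65.56 ≈ £66

£66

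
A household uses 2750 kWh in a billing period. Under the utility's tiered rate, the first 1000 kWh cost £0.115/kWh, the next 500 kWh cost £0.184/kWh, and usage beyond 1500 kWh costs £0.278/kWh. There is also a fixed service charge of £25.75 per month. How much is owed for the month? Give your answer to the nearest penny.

£580.25

First 1000 kWh × £0.115 = £115.00
Next 500 kWh × £0.184 = £92.00
Remaining 1250 kWh × £0.278 = £347.50
Energy charge = £554.50; + service £25.75 = £580.25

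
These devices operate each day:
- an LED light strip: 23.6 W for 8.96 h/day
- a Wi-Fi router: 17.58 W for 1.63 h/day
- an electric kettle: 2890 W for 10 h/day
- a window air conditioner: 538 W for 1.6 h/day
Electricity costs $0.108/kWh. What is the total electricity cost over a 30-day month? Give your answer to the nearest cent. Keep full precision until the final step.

$97.20

LED light strip: 23.6 W × 8.96 h × 30 d = 6,344 Wh = 6.344 kWh
Wi-Fi router: 17.58 W × 1.63 h × 30 d = 860 Wh = 0.8597 kWh
electric kettle: 2890 W × 10 h × 30 d = 867,000 Wh = 867 kWh
window air conditioner: 538 W × 1.6 h × 30 d = 25,824 Wh = 25.82 kWh
Total energy = 6.344 + 0.8597 + 867 + 25.82 = 900 kWh
Cost = 900 kWh × $0.108 = $97.20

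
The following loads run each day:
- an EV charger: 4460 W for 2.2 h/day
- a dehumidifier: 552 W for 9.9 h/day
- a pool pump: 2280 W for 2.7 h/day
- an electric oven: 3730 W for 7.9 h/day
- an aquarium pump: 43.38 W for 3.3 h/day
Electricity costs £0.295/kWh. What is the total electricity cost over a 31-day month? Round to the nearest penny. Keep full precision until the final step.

£466.79

EV charger: 4460 W × 2.2 h × 31 d = 304,172 Wh = 304.2 kWh
dehumidifier: 552 W × 9.9 h × 31 d = 169,409 Wh = 169.4 kWh
pool pump: 2280 W × 2.7 h × 31 d = 190,836 Wh = 190.8 kWh
electric oven: 3730 W × 7.9 h × 31 d = 913,477 Wh = 913.5 kWh
aquarium pump: 43.38 W × 3.3 h × 31 d = 4,438 Wh = 4.438 kWh
Total energy = 304.2 + 169.4 + 190.8 + 913.5 + 4.438 = 1,582 kWh
Cost = 1,582 kWh × £0.295 = £466.79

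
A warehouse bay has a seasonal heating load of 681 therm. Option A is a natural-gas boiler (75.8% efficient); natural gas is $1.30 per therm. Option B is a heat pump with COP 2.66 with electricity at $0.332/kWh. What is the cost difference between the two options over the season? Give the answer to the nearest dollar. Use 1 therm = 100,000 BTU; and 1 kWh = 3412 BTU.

$1323

Heat load = 681 therm × 100,000 = 68,100,000 BTU
Gas: input = 68,100,000 / 0.758 = 89,841,689 BTU = 898.4 therm → 898.4 × $1.30 = $1,167.94
Heat pump: 68,100,000 BTU / 3412 = 19,960 kWh heat; / 2.66 = 7,503 kWh in → × $0.332 = $2,491.12
Difference = |$1,167.94 − $2,491.12| = $1,323.18 ≈ $1323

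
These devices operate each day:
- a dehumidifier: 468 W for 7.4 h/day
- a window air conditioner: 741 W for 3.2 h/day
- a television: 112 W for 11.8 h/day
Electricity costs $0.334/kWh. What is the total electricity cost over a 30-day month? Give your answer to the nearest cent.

dehumidifier: 468 W × 7.4 h × 30 d = 103,896 Wh = 103.9 kWh
window air conditioner: 741 W × 3.2 h × 30 d = 71,136 Wh = 71.14 kWh
television: 112 W × 11.8 h × 30 d = 39,648 Wh = 39.65 kWh
Total energy = 103.9 + 71.14 + 39.65 = 214.7 kWh
Cost = 214.7 kWh × $0.334 = $71.70

$71.70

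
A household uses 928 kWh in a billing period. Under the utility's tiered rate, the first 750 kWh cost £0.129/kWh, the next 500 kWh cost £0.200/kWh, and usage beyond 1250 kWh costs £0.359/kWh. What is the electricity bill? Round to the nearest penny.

£132.35

First 750 kWh × £0.129 = £96.75
Next 178 kWh × £0.200 = £35.60
Remaining tier: 0 kWh (not reached)
Total = £132.35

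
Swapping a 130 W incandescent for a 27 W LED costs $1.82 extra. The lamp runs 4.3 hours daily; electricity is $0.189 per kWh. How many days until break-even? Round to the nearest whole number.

Power saved = 130 − 27 = 103 W
Daily energy saved = 103 W × 4.3 h = 442.9 Wh = 0.4429 kWh
Daily savings = 0.4429 × $0.189 = $0.0837
Payback = $1.82 / $0.0837 per day = 21.74 days

22 days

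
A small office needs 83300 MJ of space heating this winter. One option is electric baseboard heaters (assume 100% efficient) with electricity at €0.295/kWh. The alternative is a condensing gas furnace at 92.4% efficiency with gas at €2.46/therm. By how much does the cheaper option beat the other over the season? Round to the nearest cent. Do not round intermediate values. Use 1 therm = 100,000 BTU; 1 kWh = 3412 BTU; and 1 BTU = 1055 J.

€4724.51

Heat load = 83300 MJ = 83,300,000,000 J / 1055 = 78,957,346 BTU
Gas: input = 78,957,346 / 0.924 = 85,451,673 BTU = 854.5 therm → 854.5 × €2.46 = €2,102.11
Electric: 78,957,346 BTU / 3412 = 23,140 kWh → × €0.295 = €6,826.62
Difference = |€2,102.11 − €6,826.62| = €4,724.51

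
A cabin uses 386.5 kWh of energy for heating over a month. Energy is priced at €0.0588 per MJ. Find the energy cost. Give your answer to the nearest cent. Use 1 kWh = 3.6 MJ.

386.5 kWh × (3.6 MJ/kWh) = 1,391 MJ
Cost = 1,391 MJ × €0.0588/MJ = €81.81

€81.81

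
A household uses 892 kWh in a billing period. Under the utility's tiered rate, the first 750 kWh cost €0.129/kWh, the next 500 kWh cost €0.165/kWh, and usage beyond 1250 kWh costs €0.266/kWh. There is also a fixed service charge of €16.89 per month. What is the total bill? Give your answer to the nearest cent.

€137.07

First 750 kWh × €0.129 = €96.75
Next 142 kWh × €0.165 = €23.43
Remaining tier: 0 kWh (not reached)
Energy charge = €120.18; + service €16.89 = €137.07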